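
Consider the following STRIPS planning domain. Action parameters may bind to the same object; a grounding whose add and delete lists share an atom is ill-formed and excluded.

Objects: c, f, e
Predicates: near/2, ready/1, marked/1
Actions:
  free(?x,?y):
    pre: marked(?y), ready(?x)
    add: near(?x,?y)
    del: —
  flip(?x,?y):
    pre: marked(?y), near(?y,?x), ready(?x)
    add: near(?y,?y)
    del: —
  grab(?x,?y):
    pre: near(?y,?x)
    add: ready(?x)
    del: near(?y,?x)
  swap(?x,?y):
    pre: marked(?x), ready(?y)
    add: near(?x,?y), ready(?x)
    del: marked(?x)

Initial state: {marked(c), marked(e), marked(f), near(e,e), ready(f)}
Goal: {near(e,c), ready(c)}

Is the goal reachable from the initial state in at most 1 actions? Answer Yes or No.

No

1. swap(c,f)  →  {marked(e), marked(f), near(c,f), near(e,e), ready(c), ready(f)}
2. swap(e,c)  →  {marked(f), near(c,f), near(e,c), near(e,e), ready(c), ready(e), ready(f)}
optimal plan length = 2; 2 > 1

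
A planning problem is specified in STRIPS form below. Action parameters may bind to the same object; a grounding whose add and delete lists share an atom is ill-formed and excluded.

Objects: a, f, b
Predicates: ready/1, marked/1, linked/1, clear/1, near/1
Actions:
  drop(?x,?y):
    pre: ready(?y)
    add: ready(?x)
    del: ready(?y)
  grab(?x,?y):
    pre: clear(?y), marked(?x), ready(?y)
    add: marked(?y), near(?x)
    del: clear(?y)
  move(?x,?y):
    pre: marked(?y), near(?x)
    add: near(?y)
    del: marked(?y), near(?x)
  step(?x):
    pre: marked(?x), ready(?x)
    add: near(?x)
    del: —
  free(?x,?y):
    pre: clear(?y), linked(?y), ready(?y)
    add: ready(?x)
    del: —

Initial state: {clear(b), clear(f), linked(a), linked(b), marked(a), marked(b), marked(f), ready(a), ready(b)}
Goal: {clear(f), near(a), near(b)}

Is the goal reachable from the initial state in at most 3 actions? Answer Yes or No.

Yes

1. grab(a,b)  →  {clear(f), linked(a), linked(b), marked(a), marked(b), marked(f), near(a), ready(a), ready(b)}
2. step(b)  →  {clear(f), linked(a), linked(b), marked(a), marked(b), marked(f), near(a), near(b), ready(a), ready(b)}
optimal plan length = 2; 2 ≤ 3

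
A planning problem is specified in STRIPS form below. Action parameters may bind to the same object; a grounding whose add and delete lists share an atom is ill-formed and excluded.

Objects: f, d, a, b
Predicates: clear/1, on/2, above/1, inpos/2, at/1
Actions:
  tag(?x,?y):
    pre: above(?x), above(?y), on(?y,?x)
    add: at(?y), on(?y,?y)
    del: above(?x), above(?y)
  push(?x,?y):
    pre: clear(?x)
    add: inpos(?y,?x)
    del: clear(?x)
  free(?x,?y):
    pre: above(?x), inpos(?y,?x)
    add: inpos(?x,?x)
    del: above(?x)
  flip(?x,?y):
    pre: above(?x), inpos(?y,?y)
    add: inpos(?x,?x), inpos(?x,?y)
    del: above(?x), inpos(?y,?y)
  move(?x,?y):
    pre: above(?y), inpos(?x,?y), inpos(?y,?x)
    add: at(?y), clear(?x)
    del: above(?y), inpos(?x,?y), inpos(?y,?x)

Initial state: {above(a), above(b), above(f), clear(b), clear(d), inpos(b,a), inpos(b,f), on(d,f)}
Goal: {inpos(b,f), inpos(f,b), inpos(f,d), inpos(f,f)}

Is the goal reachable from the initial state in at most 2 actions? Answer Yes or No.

No

1. push(d,f)  →  {above(a), above(b), above(f), clear(b), inpos(b,a), inpos(b,f), inpos(f,d), on(d,f)}
2. push(b,f)  →  {above(a), above(b), above(f), inpos(b,a), inpos(b,f), inpos(f,b), inpos(f,d), on(d,f)}
3. free(f,b)  →  {above(a), above(b), inpos(b,a), inpos(b,f), inpos(f,b), inpos(f,d), inpos(f,f), on(d,f)}
optimal plan length = 3; 3 > 2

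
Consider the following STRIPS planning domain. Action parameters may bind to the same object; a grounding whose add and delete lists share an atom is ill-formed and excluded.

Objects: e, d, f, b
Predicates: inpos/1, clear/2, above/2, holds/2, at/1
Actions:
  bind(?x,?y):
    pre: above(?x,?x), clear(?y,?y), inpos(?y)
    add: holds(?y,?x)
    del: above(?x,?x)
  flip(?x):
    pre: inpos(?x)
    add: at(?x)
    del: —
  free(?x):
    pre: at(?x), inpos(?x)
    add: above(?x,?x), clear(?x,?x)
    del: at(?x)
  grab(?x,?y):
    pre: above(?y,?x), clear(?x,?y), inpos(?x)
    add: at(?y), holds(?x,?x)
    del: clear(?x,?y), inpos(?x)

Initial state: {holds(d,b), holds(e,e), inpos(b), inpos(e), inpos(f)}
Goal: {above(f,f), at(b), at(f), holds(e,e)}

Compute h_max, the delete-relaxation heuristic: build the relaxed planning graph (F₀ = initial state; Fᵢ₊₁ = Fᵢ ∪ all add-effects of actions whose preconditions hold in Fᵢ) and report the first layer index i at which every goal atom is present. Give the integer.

2

F0 = init (5 atoms)
F1 = F0 ∪ {at(b), at(e), at(f)}  (8 atoms)
F2 = F1 ∪ {above(b,b), above(e,e), above(f,f), clear(b,b), clear(e,e), clear(f,f)}  (14 atoms)
goal ⊆ F2  ⇒  h_max = 2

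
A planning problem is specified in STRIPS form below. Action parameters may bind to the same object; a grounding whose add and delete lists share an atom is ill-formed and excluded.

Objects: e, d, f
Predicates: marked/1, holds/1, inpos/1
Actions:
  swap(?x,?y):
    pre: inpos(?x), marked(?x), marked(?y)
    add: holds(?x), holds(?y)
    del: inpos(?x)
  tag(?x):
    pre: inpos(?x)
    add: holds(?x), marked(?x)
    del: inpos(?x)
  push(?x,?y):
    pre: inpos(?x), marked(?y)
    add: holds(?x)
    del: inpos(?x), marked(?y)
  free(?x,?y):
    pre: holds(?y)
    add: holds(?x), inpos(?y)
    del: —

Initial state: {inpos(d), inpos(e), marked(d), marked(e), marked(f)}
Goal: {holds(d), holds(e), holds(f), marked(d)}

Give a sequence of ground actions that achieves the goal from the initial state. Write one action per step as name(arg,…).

1. swap(e,e)  →  {holds(e), inpos(d), marked(d), marked(e), marked(f)}
2. swap(d,f)  →  {holds(d), holds(e), holds(f), marked(d), marked(e), marked(f)}

swap(e,e); swap(d,f)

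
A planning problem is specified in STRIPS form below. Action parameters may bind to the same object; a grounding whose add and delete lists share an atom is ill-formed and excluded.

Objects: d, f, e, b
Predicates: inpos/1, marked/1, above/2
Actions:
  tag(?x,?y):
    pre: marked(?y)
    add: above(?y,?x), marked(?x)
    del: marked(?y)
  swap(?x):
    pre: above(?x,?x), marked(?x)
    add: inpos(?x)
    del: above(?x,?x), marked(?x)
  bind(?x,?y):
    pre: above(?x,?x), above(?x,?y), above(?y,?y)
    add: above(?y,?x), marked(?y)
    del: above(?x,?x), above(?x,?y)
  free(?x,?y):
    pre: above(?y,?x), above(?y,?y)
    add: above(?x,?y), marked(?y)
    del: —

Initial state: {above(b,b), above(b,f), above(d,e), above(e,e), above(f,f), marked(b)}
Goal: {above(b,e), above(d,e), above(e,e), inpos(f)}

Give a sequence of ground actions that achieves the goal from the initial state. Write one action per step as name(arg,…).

1. tag(e,b)  →  {above(b,b), above(b,e), above(b,f), above(d,e), above(e,e), above(f,f), marked(e)}
2. tag(f,e)  →  {above(b,b), above(b,e), above(b,f), above(d,e), above(e,e), above(e,f), above(f,f), marked(f)}
3. swap(f)  →  {above(b,b), above(b,e), above(b,f), above(d,e), above(e,e), above(e,f), inpos(f)}

tag(e,b); tag(f,e); swap(f)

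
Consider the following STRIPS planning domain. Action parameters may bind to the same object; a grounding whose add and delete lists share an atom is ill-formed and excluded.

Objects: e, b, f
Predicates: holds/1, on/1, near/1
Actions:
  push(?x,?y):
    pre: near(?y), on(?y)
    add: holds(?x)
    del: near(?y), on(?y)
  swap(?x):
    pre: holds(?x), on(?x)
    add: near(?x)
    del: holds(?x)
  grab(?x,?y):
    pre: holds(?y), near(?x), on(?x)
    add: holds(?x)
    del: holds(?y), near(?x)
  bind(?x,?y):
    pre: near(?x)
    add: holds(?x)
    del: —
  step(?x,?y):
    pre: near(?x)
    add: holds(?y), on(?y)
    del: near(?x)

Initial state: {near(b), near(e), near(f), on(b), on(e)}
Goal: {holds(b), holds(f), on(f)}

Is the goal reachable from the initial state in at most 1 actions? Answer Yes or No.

1. push(b,e)  →  {holds(b), near(b), near(f), on(b)}
2. step(b,f)  →  {holds(b), holds(f), near(f), on(b), on(f)}
optimal plan length = 2; 2 > 1

No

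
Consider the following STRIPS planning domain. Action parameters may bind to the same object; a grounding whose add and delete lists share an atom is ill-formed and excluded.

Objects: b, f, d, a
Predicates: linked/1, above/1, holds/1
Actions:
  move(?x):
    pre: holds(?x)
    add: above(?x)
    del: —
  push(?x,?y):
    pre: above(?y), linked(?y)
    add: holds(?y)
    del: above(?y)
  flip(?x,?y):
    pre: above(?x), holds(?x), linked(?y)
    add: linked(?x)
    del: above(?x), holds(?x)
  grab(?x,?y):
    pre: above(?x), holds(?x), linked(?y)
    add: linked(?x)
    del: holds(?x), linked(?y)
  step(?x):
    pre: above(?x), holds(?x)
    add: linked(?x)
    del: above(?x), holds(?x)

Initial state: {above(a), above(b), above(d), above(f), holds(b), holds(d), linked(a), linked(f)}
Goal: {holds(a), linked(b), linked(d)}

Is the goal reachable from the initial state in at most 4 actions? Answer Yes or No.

Yes

1. push(b,a)  →  {above(b), above(d), above(f), holds(a), holds(b), holds(d), linked(a), linked(f)}
2. flip(b,f)  →  {above(d), above(f), holds(a), holds(d), linked(a), linked(b), linked(f)}
3. flip(d,b)  →  {above(f), holds(a), linked(a), linked(b), linked(d), linked(f)}
optimal plan length = 3; 3 ≤ 4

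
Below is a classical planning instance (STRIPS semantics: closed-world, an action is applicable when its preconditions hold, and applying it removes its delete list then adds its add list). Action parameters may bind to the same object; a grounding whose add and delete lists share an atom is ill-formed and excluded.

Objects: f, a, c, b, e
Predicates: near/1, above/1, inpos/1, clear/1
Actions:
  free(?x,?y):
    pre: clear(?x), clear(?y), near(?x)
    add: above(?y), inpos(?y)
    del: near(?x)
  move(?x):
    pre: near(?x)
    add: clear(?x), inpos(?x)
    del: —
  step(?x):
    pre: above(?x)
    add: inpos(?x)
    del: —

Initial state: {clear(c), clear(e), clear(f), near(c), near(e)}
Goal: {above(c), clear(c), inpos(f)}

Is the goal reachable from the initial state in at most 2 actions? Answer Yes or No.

Yes

1. free(c,f)  →  {above(f), clear(c), clear(e), clear(f), inpos(f), near(e)}
2. free(e,c)  →  {above(c), above(f), clear(c), clear(e), clear(f), inpos(c), inpos(f)}
optimal plan length = 2; 2 ≤ 2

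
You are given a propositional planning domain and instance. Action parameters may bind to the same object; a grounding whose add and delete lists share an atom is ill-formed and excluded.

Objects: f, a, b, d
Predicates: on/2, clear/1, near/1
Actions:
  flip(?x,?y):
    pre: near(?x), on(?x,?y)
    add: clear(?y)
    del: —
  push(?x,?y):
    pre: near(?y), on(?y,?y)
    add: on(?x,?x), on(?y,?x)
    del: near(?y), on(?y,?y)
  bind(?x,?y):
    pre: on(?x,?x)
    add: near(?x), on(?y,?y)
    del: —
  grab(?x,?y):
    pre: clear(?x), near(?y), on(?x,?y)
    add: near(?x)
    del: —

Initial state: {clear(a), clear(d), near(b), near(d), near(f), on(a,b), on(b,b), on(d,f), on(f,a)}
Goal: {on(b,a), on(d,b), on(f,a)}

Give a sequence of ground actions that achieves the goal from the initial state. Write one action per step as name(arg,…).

push(a,b); bind(a,d); push(b,d)

1. push(a,b)  →  {clear(a), clear(d), near(d), near(f), on(a,a), on(a,b), on(b,a), on(d,f), on(f,a)}
2. bind(a,d)  →  {clear(a), clear(d), near(a), near(d), near(f), on(a,a), on(a,b), on(b,a), on(d,d), on(d,f), on(f,a)}
3. push(b,d)  →  {clear(a), clear(d), near(a), near(f), on(a,a), on(a,b), on(b,a), on(b,b), on(d,b), on(d,f), on(f,a)}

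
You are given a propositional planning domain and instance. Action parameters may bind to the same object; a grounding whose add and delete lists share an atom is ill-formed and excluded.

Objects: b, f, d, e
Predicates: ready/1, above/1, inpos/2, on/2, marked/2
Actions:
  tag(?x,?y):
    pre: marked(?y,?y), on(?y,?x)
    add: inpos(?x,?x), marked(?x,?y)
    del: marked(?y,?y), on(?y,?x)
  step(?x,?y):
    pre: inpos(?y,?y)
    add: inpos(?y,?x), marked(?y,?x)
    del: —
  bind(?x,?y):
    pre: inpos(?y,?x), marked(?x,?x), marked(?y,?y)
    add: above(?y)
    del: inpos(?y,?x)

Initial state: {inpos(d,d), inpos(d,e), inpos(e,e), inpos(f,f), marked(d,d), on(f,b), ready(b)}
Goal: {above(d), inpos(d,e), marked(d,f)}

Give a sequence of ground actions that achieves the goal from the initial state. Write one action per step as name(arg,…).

step(f,d); bind(d,d)

1. step(f,d)  →  {inpos(d,d), inpos(d,e), inpos(d,f), inpos(e,e), inpos(f,f), marked(d,d), marked(d,f), on(f,b), ready(b)}
2. bind(d,d)  →  {above(d), inpos(d,e), inpos(d,f), inpos(e,e), inpos(f,f), marked(d,d), marked(d,f), on(f,b), ready(b)}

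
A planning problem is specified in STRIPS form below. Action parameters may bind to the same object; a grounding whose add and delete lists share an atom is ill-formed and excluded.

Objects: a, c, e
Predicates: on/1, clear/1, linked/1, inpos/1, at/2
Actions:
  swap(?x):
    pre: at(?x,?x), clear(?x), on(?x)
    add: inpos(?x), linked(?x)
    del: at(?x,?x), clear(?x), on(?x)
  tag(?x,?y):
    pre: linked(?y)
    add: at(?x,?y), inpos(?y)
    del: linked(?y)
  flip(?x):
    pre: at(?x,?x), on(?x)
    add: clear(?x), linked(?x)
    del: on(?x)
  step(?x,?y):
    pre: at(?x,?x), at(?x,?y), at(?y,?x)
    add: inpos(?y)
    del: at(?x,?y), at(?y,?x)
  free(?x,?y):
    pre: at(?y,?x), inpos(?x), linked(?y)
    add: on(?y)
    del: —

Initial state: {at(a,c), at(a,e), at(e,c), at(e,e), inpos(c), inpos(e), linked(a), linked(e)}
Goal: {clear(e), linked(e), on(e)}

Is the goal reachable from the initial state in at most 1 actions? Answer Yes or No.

1. free(c,e)  →  {at(a,c), at(a,e), at(e,c), at(e,e), inpos(c), inpos(e), linked(a), linked(e), on(e)}
2. flip(e)  →  {at(a,c), at(a,e), at(e,c), at(e,e), clear(e), inpos(c), inpos(e), linked(a), linked(e)}
3. free(c,e)  →  {at(a,c), at(a,e), at(e,c), at(e,e), clear(e), inpos(c), inpos(e), linked(a), linked(e), on(e)}
optimal plan length = 3; 3 > 1

No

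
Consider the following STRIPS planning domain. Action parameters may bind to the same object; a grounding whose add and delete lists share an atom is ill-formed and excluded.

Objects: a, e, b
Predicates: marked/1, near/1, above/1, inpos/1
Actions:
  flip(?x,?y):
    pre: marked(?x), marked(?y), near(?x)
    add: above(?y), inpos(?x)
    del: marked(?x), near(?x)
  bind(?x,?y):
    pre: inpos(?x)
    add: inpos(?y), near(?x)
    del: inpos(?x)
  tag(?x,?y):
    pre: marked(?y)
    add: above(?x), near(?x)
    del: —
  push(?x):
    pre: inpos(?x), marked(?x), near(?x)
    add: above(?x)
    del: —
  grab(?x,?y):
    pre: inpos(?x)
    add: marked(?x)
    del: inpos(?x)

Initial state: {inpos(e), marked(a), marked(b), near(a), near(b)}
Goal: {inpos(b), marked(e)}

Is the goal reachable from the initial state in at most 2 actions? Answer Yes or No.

1. flip(b,a)  →  {above(a), inpos(b), inpos(e), marked(a), near(a)}
2. grab(e,a)  →  {above(a), inpos(b), marked(a), marked(e), near(a)}
optimal plan length = 2; 2 ≤ 2

Yes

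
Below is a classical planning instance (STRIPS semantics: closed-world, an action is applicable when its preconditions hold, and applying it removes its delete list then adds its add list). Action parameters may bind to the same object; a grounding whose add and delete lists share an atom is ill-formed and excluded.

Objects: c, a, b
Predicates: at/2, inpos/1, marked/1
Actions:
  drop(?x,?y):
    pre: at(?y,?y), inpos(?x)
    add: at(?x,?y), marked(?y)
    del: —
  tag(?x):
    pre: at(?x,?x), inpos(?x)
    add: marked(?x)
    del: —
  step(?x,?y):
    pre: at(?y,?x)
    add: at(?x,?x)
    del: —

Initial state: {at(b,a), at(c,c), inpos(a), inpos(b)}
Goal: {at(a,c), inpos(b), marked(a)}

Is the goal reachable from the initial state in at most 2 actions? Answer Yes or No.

1. drop(a,c)  →  {at(a,c), at(b,a), at(c,c), inpos(a), inpos(b), marked(c)}
2. step(a,b)  →  {at(a,a), at(a,c), at(b,a), at(c,c), inpos(a), inpos(b), marked(c)}
3. drop(a,a)  →  {at(a,a), at(a,c), at(b,a), at(c,c), inpos(a), inpos(b), marked(a), marked(c)}
optimal plan length = 3; 3 > 2

No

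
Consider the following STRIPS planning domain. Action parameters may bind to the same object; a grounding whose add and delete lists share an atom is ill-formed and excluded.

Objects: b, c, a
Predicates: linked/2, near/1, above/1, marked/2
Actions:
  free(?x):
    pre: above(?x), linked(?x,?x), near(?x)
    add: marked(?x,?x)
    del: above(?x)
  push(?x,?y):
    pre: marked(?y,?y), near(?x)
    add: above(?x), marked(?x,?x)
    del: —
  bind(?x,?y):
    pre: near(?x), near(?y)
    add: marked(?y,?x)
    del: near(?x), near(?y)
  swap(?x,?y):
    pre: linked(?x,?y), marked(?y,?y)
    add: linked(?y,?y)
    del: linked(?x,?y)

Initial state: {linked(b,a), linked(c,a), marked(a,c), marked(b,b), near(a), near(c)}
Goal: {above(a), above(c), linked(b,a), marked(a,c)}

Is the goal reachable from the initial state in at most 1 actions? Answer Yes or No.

No

1. push(c,b)  →  {above(c), linked(b,a), linked(c,a), marked(a,c), marked(b,b), marked(c,c), near(a), near(c)}
2. push(a,b)  →  {above(a), above(c), linked(b,a), linked(c,a), marked(a,a), marked(a,c), marked(b,b), marked(c,c), near(a), near(c)}
optimal plan length = 2; 2 > 1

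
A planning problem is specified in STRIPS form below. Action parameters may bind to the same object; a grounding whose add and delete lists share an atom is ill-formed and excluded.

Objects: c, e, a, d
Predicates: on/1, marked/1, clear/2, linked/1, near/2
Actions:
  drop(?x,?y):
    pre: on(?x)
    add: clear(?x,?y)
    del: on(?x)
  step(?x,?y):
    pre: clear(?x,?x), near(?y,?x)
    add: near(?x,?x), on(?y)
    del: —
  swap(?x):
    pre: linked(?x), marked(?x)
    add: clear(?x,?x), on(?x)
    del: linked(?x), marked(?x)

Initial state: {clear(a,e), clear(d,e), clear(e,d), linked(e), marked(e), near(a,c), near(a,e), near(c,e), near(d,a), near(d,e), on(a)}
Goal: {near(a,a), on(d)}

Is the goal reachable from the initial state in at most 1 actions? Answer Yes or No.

1. drop(a,a)  →  {clear(a,a), clear(a,e), clear(d,e), clear(e,d), linked(e), marked(e), near(a,c), near(a,e), near(c,e), near(d,a), near(d,e)}
2. step(a,d)  →  {clear(a,a), clear(a,e), clear(d,e), clear(e,d), linked(e), marked(e), near(a,a), near(a,c), near(a,e), near(c,e), near(d,a), near(d,e), on(d)}
optimal plan length = 2; 2 > 1

No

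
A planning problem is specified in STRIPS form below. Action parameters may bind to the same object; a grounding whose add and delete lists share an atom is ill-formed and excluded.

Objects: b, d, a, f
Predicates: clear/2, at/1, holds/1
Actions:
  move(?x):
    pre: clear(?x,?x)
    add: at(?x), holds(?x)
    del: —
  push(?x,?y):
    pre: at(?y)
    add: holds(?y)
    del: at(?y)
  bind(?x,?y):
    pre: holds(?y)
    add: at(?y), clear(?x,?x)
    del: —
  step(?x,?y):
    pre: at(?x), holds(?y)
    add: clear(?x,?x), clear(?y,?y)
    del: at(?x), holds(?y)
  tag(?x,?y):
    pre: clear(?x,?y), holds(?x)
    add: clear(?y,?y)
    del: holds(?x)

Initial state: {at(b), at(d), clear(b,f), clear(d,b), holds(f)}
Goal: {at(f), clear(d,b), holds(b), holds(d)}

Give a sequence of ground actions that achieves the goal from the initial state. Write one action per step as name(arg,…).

push(b,b); push(b,d); bind(b,f)

1. push(b,b)  →  {at(d), clear(b,f), clear(d,b), holds(b), holds(f)}
2. push(b,d)  →  {clear(b,f), clear(d,b), holds(b), holds(d), holds(f)}
3. bind(b,f)  →  {at(f), clear(b,b), clear(b,f), clear(d,b), holds(b), holds(d), holds(f)}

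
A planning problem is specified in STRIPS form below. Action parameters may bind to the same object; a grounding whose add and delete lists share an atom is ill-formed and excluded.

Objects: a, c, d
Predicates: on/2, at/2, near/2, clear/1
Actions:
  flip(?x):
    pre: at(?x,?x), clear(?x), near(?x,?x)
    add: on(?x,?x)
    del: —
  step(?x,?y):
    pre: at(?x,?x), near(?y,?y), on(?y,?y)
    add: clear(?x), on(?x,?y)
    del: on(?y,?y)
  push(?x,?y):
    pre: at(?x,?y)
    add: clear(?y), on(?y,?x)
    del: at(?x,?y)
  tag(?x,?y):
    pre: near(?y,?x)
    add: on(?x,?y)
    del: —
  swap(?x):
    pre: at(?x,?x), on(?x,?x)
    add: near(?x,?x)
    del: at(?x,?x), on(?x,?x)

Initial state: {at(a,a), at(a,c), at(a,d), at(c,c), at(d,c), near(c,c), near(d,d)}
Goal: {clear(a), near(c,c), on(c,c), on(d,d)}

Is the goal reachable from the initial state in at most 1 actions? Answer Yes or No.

No

1. push(a,a)  →  {at(a,c), at(a,d), at(c,c), at(d,c), clear(a), near(c,c), near(d,d), on(a,a)}
2. push(c,c)  →  {at(a,c), at(a,d), at(d,c), clear(a), clear(c), near(c,c), near(d,d), on(a,a), on(c,c)}
3. tag(d,d)  →  {at(a,c), at(a,d), at(d,c), clear(a), clear(c), near(c,c), near(d,d), on(a,a), on(c,c), on(d,d)}
optimal plan length = 3; 3 > 1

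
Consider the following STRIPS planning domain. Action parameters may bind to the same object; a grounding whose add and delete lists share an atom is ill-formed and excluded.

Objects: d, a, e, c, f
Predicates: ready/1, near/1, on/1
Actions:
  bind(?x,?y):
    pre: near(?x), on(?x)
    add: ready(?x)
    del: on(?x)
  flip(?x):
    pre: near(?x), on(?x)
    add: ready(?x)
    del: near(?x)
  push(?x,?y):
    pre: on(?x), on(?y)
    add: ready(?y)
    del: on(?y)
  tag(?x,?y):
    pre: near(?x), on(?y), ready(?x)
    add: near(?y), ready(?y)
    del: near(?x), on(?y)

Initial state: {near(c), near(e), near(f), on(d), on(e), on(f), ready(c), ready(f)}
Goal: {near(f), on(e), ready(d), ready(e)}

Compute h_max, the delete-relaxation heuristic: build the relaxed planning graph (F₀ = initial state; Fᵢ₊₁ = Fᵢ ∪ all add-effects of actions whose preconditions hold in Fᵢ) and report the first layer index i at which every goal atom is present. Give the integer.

F0 = init (8 atoms)
F1 = F0 ∪ {near(d), ready(d), ready(e)}  (11 atoms)
goal ⊆ F1  ⇒  h_max = 1

1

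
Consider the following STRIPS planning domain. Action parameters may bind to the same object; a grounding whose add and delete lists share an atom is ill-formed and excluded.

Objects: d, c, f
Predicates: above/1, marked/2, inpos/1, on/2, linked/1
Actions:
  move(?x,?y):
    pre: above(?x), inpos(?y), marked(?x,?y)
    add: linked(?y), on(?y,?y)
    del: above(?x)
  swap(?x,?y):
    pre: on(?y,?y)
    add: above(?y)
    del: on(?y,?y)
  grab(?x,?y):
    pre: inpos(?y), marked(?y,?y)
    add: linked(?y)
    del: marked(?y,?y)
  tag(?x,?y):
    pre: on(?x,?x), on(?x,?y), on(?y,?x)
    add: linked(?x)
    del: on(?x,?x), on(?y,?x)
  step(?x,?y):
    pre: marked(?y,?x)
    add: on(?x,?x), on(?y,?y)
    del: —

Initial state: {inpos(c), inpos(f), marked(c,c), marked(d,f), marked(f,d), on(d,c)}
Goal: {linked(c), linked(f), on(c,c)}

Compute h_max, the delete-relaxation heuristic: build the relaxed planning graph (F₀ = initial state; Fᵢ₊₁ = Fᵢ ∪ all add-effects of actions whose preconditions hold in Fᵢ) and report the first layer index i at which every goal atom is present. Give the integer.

2

F0 = init (6 atoms)
F1 = F0 ∪ {linked(c), on(c,c), on(d,d), on(f,f)}  (10 atoms)
F2 = F1 ∪ {above(c), above(d), above(f), linked(d), linked(f)}  (15 atoms)
goal ⊆ F2  ⇒  h_max = 2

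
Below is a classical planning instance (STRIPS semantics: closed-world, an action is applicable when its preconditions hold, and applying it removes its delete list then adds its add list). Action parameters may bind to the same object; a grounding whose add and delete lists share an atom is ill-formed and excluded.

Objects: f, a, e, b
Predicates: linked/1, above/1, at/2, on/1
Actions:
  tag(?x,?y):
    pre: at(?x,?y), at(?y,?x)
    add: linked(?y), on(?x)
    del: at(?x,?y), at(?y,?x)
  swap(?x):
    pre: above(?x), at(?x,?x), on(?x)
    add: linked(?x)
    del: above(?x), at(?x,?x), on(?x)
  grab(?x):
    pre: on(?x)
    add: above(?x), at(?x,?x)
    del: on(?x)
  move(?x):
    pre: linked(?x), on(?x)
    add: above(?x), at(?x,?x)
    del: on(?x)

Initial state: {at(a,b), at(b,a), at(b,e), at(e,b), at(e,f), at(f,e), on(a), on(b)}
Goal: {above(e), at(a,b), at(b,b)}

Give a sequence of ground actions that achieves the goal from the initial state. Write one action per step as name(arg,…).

tag(e,f); grab(e); grab(b)

1. tag(e,f)  →  {at(a,b), at(b,a), at(b,e), at(e,b), linked(f), on(a), on(b), on(e)}
2. grab(e)  →  {above(e), at(a,b), at(b,a), at(b,e), at(e,b), at(e,e), linked(f), on(a), on(b)}
3. grab(b)  →  {above(b), above(e), at(a,b), at(b,a), at(b,b), at(b,e), at(e,b), at(e,e), linked(f), on(a)}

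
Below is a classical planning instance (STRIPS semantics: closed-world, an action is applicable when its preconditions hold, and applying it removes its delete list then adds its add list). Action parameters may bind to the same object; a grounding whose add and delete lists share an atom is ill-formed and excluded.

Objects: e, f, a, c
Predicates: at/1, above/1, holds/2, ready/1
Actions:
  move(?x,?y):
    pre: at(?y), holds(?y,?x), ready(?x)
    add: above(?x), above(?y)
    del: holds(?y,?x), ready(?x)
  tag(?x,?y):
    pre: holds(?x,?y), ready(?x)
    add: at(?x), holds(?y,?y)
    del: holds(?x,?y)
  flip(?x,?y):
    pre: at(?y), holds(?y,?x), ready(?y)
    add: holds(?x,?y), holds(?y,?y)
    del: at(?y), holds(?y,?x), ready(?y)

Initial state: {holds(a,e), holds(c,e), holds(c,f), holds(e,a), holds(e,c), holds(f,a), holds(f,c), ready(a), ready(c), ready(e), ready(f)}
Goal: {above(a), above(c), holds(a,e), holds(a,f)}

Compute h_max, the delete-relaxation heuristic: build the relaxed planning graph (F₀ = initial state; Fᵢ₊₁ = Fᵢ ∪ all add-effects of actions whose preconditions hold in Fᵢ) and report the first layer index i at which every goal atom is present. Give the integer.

F0 = init (11 atoms)
F1 = F0 ∪ {at(a), at(c), at(e), at(f), holds(a,a), holds(c,c), holds(e,e), holds(f,f)}  (19 atoms)
F2 = F1 ∪ {above(a), above(c), above(e), above(f), holds(a,f)}  (24 atoms)
goal ⊆ F2  ⇒  h_max = 2

2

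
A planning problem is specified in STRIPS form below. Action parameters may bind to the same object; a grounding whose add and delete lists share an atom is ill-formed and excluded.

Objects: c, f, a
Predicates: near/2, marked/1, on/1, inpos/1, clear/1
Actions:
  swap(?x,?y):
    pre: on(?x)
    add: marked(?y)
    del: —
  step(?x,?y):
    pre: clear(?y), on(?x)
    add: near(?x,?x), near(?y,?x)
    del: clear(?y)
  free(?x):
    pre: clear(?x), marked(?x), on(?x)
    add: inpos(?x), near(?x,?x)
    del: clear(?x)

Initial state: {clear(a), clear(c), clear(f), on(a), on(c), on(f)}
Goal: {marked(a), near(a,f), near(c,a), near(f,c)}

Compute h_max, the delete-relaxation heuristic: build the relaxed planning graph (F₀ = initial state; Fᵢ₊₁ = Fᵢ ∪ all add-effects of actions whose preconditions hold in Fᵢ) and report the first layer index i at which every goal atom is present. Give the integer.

F0 = init (6 atoms)
F1 = F0 ∪ {marked(a), marked(c), marked(f), near(a,a), near(a,c), near(a,f), near(c,a), near(c,c), near(c,f), near(f,a), near(f,c), near(f,f)}  (18 atoms)
goal ⊆ F1  ⇒  h_max = 1

1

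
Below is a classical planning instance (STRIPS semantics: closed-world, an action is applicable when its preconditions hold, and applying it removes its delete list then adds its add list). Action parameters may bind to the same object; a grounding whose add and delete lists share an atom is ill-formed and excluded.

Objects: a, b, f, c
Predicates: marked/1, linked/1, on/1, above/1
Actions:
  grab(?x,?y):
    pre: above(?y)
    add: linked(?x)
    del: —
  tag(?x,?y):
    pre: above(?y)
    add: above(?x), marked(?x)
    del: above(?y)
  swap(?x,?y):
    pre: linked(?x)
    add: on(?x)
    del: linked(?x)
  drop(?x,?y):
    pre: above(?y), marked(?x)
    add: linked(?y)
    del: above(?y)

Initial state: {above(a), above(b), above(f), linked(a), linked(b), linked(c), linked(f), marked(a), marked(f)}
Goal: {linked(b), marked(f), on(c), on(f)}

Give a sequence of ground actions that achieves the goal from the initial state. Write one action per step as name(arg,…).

1. swap(f,a)  →  {above(a), above(b), above(f), linked(a), linked(b), linked(c), marked(a), marked(f), on(f)}
2. swap(c,a)  →  {above(a), above(b), above(f), linked(a), linked(b), marked(a), marked(f), on(c), on(f)}

swap(f,a); swap(c,a)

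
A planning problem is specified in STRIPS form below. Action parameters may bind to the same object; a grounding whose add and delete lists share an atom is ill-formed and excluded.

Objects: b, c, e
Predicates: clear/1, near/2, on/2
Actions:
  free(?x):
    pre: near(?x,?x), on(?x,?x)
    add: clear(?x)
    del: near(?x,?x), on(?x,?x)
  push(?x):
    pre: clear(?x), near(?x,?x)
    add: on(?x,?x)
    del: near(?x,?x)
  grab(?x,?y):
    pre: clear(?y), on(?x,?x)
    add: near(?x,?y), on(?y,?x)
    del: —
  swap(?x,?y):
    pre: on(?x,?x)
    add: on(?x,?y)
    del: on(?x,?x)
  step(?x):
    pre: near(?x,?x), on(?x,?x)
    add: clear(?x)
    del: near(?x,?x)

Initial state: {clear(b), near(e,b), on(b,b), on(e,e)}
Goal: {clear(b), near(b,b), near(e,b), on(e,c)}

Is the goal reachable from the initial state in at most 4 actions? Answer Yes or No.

Yes

1. grab(b,b)  →  {clear(b), near(b,b), near(e,b), on(b,b), on(e,e)}
2. swap(e,c)  →  {clear(b), near(b,b), near(e,b), on(b,b), on(e,c)}
optimal plan length = 2; 2 ≤ 4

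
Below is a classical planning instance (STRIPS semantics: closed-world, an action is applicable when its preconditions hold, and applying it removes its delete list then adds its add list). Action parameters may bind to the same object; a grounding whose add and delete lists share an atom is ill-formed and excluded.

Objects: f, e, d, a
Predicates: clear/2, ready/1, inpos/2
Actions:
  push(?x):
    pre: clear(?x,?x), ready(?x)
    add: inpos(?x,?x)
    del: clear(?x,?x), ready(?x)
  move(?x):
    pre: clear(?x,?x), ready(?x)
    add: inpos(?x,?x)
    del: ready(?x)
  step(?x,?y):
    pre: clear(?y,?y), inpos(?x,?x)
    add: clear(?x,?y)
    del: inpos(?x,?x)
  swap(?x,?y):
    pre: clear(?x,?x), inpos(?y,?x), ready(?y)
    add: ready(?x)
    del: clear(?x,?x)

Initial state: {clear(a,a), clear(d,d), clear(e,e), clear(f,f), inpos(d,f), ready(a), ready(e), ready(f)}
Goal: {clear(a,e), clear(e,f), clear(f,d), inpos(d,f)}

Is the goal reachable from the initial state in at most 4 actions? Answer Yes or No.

No

1. push(a)  →  {clear(d,d), clear(e,e), clear(f,f), inpos(a,a), inpos(d,f), ready(e), ready(f)}
2. move(f)  →  {clear(d,d), clear(e,e), clear(f,f), inpos(a,a), inpos(d,f), inpos(f,f), ready(e)}
3. move(e)  →  {clear(d,d), clear(e,e), clear(f,f), inpos(a,a), inpos(d,f), inpos(e,e), inpos(f,f)}
4. step(f,d)  →  {clear(d,d), clear(e,e), clear(f,d), clear(f,f), inpos(a,a), inpos(d,f), inpos(e,e)}
5. step(e,f)  →  {clear(d,d), clear(e,e), clear(e,f), clear(f,d), clear(f,f), inpos(a,a), inpos(d,f)}
6. step(a,e)  →  {clear(a,e), clear(d,d), clear(e,e), clear(e,f), clear(f,d), clear(f,f), inpos(d,f)}
optimal plan length = 6; 6 > 4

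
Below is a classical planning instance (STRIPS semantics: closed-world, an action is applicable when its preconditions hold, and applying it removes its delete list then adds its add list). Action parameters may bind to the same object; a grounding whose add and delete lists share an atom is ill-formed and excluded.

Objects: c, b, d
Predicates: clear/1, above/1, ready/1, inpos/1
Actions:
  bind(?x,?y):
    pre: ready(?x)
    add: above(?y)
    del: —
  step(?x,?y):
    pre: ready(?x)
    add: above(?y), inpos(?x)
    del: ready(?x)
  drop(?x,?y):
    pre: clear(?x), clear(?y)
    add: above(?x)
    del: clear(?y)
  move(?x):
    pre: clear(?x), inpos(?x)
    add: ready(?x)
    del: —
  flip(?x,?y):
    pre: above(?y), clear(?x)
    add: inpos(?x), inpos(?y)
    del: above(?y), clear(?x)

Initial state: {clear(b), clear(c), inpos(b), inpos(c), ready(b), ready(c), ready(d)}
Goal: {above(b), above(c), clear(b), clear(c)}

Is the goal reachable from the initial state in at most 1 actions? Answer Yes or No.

1. bind(c,c)  →  {above(c), clear(b), clear(c), inpos(b), inpos(c), ready(b), ready(c), ready(d)}
2. bind(c,b)  →  {above(b), above(c), clear(b), clear(c), inpos(b), inpos(c), ready(b), ready(c), ready(d)}
optimal plan length = 2; 2 > 1

No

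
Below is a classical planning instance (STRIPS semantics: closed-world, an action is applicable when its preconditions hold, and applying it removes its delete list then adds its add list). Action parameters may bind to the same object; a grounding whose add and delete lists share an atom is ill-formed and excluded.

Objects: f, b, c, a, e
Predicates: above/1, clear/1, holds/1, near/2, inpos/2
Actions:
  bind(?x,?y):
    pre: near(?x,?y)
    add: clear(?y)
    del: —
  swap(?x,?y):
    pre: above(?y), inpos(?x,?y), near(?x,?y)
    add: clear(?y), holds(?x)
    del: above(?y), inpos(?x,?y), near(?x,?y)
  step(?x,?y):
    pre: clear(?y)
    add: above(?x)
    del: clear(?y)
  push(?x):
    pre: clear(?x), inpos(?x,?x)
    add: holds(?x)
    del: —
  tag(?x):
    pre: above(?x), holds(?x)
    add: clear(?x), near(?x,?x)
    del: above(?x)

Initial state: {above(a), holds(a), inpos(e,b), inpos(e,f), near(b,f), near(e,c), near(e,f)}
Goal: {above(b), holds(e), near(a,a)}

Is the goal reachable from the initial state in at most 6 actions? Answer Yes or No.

1. tag(a)  →  {clear(a), holds(a), inpos(e,b), inpos(e,f), near(a,a), near(b,f), near(e,c), near(e,f)}
2. step(f,a)  →  {above(f), holds(a), inpos(e,b), inpos(e,f), near(a,a), near(b,f), near(e,c), near(e,f)}
3. swap(e,f)  →  {clear(f), holds(a), holds(e), inpos(e,b), near(a,a), near(b,f), near(e,c)}
4. step(b,f)  →  {above(b), holds(a), holds(e), inpos(e,b), near(a,a), near(b,f), near(e,c)}
optimal plan length = 4; 4 ≤ 6

Yes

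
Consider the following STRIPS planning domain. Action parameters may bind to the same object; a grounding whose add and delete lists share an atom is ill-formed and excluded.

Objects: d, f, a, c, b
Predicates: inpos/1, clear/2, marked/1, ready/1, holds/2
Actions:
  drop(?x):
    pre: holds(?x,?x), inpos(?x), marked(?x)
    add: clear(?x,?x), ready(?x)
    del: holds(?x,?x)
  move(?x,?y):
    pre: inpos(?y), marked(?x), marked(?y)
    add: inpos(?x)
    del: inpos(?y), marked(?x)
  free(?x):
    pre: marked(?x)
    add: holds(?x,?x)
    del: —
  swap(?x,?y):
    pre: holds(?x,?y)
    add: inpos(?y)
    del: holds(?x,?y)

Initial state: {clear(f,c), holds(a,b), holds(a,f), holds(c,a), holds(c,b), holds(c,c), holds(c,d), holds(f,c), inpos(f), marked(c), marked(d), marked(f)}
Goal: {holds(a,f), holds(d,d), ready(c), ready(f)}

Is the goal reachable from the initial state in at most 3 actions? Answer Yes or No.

No

1. free(d)  →  {clear(f,c), holds(a,b), holds(a,f), holds(c,a), holds(c,b), holds(c,c), holds(c,d), holds(d,d), holds(f,c), inpos(f), marked(c), marked(d), marked(f)}
2. free(f)  →  {clear(f,c), holds(a,b), holds(a,f), holds(c,a), holds(c,b), holds(c,c), holds(c,d), holds(d,d), holds(f,c), holds(f,f), inpos(f), marked(c), marked(d), marked(f)}
3. drop(f)  →  {clear(f,c), clear(f,f), holds(a,b), holds(a,f), holds(c,a), holds(c,b), holds(c,c), holds(c,d), holds(d,d), holds(f,c), inpos(f), marked(c), marked(d), marked(f), ready(f)}
4. swap(f,c)  →  {clear(f,c), clear(f,f), holds(a,b), holds(a,f), holds(c,a), holds(c,b), holds(c,c), holds(c,d), holds(d,d), inpos(c), inpos(f), marked(c), marked(d), marked(f), ready(f)}
5. drop(c)  →  {clear(c,c), clear(f,c), clear(f,f), holds(a,b), holds(a,f), holds(c,a), holds(c,b), holds(c,d), holds(d,d), inpos(c), inpos(f), marked(c), marked(d), marked(f), ready(c), ready(f)}
optimal plan length = 5; 5 > 3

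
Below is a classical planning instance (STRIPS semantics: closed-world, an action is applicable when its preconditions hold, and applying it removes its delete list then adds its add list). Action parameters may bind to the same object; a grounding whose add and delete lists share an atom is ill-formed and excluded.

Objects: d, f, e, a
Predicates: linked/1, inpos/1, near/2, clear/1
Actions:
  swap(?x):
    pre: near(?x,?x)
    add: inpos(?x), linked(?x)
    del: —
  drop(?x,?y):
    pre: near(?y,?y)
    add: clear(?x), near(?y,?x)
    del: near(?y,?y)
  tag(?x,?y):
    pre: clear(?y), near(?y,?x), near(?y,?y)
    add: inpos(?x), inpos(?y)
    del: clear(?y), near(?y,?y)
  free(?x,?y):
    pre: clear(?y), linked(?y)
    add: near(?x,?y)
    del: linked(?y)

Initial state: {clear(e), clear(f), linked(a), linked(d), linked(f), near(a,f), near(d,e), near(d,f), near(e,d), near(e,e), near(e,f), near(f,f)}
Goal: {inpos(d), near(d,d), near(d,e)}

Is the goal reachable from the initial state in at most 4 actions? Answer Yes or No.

1. drop(d,f)  →  {clear(d), clear(e), clear(f), linked(a), linked(d), linked(f), near(a,f), near(d,e), near(d,f), near(e,d), near(e,e), near(e,f), near(f,d)}
2. tag(d,e)  →  {clear(d), clear(f), inpos(d), inpos(e), linked(a), linked(d), linked(f), near(a,f), near(d,e), near(d,f), near(e,d), near(e,f), near(f,d)}
3. free(d,d)  →  {clear(d), clear(f), inpos(d), inpos(e), linked(a), linked(f), near(a,f), near(d,d), near(d,e), near(d,f), near(e,d), near(e,f), near(f,d)}
optimal plan length = 3; 3 ≤ 4

Yes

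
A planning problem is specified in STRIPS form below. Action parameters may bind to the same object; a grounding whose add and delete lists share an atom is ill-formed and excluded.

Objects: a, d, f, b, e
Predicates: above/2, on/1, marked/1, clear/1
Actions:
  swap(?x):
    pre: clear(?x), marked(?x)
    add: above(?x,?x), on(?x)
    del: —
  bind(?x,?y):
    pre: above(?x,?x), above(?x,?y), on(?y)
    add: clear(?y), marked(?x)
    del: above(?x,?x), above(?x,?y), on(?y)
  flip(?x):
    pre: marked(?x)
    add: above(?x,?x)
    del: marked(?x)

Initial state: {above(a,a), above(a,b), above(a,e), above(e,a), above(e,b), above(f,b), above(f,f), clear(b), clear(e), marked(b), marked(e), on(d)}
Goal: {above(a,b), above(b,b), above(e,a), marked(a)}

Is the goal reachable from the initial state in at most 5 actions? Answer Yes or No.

Yes

1. swap(b)  →  {above(a,a), above(a,b), above(a,e), above(b,b), above(e,a), above(e,b), above(f,b), above(f,f), clear(b), clear(e), marked(b), marked(e), on(b), on(d)}
2. swap(e)  →  {above(a,a), above(a,b), above(a,e), above(b,b), above(e,a), above(e,b), above(e,e), above(f,b), above(f,f), clear(b), clear(e), marked(b), marked(e), on(b), on(d), on(e)}
3. bind(a,e)  →  {above(a,b), above(b,b), above(e,a), above(e,b), above(e,e), above(f,b), above(f,f), clear(b), clear(e), marked(a), marked(b), marked(e), on(b), on(d)}
optimal plan length = 3; 3 ≤ 5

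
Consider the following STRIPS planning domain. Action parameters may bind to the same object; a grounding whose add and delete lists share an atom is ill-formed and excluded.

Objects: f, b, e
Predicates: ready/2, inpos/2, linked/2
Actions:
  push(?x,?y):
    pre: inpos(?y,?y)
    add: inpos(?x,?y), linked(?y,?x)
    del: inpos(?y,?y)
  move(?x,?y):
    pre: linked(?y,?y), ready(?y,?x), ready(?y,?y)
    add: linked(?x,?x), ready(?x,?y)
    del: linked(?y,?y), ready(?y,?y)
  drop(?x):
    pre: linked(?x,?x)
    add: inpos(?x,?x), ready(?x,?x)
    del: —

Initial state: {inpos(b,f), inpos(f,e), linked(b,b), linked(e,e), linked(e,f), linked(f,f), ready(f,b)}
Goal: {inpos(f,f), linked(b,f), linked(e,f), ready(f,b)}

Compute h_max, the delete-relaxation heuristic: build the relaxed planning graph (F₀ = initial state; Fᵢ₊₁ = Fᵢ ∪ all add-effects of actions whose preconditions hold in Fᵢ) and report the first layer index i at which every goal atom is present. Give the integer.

F0 = init (7 atoms)
F1 = F0 ∪ {inpos(b,b), inpos(e,e), inpos(f,f), ready(b,b), ready(e,e), ready(f,f)}  (13 atoms)
F2 = F1 ∪ {inpos(b,e), inpos(e,b), inpos(e,f), inpos(f,b), linked(b,e), linked(b,f), linked(e,b), linked(f,b), linked(f,e), ready(b,f)}  (23 atoms)
goal ⊆ F2  ⇒  h_max = 2

2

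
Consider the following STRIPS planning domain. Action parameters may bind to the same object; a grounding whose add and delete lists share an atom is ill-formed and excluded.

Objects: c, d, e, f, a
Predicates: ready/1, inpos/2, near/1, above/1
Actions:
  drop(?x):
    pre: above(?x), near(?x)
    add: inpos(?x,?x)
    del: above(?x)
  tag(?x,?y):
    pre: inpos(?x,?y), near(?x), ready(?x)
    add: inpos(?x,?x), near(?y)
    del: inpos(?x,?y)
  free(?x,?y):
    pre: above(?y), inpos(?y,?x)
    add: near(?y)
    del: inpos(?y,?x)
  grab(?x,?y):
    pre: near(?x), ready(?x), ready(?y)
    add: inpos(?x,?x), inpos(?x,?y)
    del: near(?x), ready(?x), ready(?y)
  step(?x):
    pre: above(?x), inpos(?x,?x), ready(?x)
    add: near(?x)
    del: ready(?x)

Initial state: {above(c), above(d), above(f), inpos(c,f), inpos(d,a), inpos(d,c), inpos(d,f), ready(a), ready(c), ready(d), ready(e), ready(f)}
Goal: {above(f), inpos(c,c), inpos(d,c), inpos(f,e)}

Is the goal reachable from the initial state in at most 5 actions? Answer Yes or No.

1. free(f,c)  →  {above(c), above(d), above(f), inpos(d,a), inpos(d,c), inpos(d,f), near(c), ready(a), ready(c), ready(d), ready(e), ready(f)}
2. drop(c)  →  {above(d), above(f), inpos(c,c), inpos(d,a), inpos(d,c), inpos(d,f), near(c), ready(a), ready(c), ready(d), ready(e), ready(f)}
3. free(a,d)  →  {above(d), above(f), inpos(c,c), inpos(d,c), inpos(d,f), near(c), near(d), ready(a), ready(c), ready(d), ready(e), ready(f)}
4. tag(d,f)  →  {above(d), above(f), inpos(c,c), inpos(d,c), inpos(d,d), near(c), near(d), near(f), ready(a), ready(c), ready(d), ready(e), ready(f)}
5. grab(f,e)  →  {above(d), above(f), inpos(c,c), inpos(d,c), inpos(d,d), inpos(f,e), inpos(f,f), near(c), near(d), ready(a), ready(c), ready(d)}
optimal plan length = 5; 5 ≤ 5

Yes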